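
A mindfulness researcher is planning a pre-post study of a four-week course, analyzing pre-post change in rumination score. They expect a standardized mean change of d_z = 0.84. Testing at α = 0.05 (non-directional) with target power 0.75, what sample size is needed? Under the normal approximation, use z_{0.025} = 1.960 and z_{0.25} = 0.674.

n = 10 pairs

For a paired (one-sample on differences) test: n = ((z_{α/2} + z_β) / d)².
z_{α/2} + z_β = 1.960 + 0.674 = 2.634.
n = (2.634 / 0.84)² = 3.136² = 9.83.
Round up.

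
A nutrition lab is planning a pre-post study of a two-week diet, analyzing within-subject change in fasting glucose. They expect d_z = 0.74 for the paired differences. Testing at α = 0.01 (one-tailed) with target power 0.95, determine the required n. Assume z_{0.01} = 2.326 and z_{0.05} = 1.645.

n = 29 pairs

For a paired (one-sample on differences) test: n = ((z_{α} + z_β) / d)².
z_{α} + z_β = 2.326 + 1.645 = 3.971.
n = (3.971 / 0.74)² = 5.366² = 28.80.
Round up.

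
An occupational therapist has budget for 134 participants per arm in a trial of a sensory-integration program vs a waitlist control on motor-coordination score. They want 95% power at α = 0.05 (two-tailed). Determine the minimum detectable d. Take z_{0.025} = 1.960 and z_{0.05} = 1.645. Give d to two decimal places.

d_min ≈ 0.44

For two independent groups of n = 134 each: d_min = (z_{α/2} + z_β)·√(2/n).
z-sum = 1.960 + 1.645 = 3.605.
d_min = 3.605 × √(2/134) = 3.605 × 0.1222 = 0.440.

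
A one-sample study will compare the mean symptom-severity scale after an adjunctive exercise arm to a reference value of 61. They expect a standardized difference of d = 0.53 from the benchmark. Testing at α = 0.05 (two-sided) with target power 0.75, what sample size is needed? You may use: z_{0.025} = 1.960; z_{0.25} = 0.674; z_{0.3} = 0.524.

For a one-sample test: n = ((z_{α/2} + z_β) / d)².
z_{α/2} + z_β = 1.960 + 0.674 = 2.634.
n = (2.634 / 0.53)² = 4.970² = 24.70.
Round up.

n = 25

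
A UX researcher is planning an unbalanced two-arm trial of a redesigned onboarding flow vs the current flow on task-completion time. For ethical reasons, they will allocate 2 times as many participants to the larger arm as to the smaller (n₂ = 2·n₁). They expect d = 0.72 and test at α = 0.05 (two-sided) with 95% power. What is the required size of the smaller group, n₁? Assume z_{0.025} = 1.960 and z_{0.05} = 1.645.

With allocation ratio k = n₂/n₁ = 2, Var(x̄₁−x̄₂) = σ²(1/n₁ + 1/(k·n₁)) = σ²·(k+1)/(k·n₁).
So n₁ = (1 + 1/k)·((z_{α/2} + z_β)/d)² = 1.500 × (3.605/0.72)².
n₁ = 1.500 × 25.07 = 37.6.
Round up: n₁ = 38, giving n₂ = 2 × 38 = 76.

n₁ = 38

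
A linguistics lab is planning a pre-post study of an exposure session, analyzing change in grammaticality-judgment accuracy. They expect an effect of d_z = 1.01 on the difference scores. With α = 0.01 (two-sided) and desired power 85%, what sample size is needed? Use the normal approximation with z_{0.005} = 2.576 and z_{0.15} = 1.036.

n = 13 pairs

For a paired (one-sample on differences) test: n = ((z_{α/2} + z_β) / d)².
z_{α/2} + z_β = 2.576 + 1.036 = 3.612.
n = (3.612 / 1.01)² = 3.576² = 12.79.
Round up.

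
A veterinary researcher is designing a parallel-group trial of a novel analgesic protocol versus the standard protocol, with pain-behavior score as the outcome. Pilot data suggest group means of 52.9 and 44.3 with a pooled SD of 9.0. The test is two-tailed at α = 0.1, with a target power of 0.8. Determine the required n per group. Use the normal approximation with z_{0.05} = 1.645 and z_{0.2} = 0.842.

Cohen's d = |M₁ − M₂| / SD_pooled = |52.9 − 44.3| / 9.0 = 8.6 / 9.0 = 0.956.
For two independent groups with equal n: n = 2·((z_{α/2} + z_β) / d)².
z_{α/2} + z_β = 1.645 + 0.842 = 2.487.
n = 2 × (2.487 / 0.956)² = 2 × 2.601² = 2 × 6.77 = 13.5.
Round up to the next whole participant.

n = 14 per group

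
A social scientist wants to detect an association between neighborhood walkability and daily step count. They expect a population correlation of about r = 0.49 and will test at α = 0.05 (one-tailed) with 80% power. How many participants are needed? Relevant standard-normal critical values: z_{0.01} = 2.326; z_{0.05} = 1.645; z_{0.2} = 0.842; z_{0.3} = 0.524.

Fisher's z: C = ½·ln((1+r)/(1−r)) = ½·ln(2.9216) = 0.5361.
n = ((z_{α} + z_β)/C)² + 3.
(1.645 + 0.842) / 0.5361 = 2.487 / 0.5361 = 4.639.
n = 4.639² + 3 = 21.52 + 3 = 24.5.
Round up.

n = 25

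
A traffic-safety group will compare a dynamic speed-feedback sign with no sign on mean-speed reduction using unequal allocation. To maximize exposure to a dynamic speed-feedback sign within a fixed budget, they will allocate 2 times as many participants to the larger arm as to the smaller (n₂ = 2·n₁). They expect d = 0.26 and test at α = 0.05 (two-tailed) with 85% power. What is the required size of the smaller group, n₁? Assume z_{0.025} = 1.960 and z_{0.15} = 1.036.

n₁ = 200

With allocation ratio k = n₂/n₁ = 2, Var(x̄₁−x̄₂) = σ²(1/n₁ + 1/(k·n₁)) = σ²·(k+1)/(k·n₁).
So n₁ = (1 + 1/k)·((z_{α/2} + z_β)/d)² = 1.500 × (2.996/0.26)².
n₁ = 1.500 × 132.78 = 199.2.
Round up: n₁ = 200, giving n₂ = 2 × 200 = 400.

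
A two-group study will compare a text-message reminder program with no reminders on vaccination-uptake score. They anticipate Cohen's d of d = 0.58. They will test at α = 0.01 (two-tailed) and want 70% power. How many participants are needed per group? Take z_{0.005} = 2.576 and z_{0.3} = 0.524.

For two independent groups with equal n: n = 2·((z_{α/2} + z_β) / d)².
z_{α/2} + z_β = 2.576 + 0.524 = 3.100.
n = 2 × (3.100 / 0.58)² = 2 × 5.345² = 2 × 28.57 = 57.1.
Round up to the next whole participant.

n = 58 per group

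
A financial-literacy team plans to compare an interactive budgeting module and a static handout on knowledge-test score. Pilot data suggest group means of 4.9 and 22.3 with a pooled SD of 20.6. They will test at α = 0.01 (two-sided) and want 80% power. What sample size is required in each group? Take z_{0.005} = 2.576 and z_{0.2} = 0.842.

Cohen's d = |M₁ − M₂| / SD_pooled = |4.9 − 22.3| / 20.6 = 17.4 / 20.6 = 0.845.
For two independent groups with equal n: n = 2·((z_{α/2} + z_β) / d)².
z_{α/2} + z_β = 2.576 + 0.842 = 3.418.
n = 2 × (3.418 / 0.845)² = 2 × 4.045² = 2 × 16.36 = 32.7.
Round up to the next whole participant.

n = 33 per group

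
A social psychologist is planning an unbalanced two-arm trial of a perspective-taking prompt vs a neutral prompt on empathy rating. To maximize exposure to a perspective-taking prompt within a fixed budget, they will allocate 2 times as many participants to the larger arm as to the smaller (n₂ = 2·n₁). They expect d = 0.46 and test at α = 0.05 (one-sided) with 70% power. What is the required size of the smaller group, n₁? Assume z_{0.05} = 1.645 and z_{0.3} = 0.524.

With allocation ratio k = n₂/n₁ = 2, Var(x̄₁−x̄₂) = σ²(1/n₁ + 1/(k·n₁)) = σ²·(k+1)/(k·n₁).
So n₁ = (1 + 1/k)·((z_{α} + z_β)/d)² = 1.500 × (2.169/0.46)².
n₁ = 1.500 × 22.23 = 33.3.
Round up: n₁ = 34, giving n₂ = 2 × 34 = 68.

n₁ = 34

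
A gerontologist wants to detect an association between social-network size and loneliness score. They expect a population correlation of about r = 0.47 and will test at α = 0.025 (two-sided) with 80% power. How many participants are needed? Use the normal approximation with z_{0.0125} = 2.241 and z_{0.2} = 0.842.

Fisher's z: C = ½·ln((1+r)/(1−r)) = ½·ln(2.7736) = 0.5101.
n = ((z_{α/2} + z_β)/C)² + 3.
(2.241 + 0.842) / 0.5101 = 3.083 / 0.5101 = 6.044.
n = 6.044² + 3 = 36.53 + 3 = 39.5.
Round up.

n = 40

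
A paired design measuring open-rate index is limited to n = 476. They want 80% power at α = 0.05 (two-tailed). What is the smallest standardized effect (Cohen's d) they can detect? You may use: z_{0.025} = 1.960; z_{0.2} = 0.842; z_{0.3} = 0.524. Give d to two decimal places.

d_min ≈ 0.13

For a single sample (or paired design) of n = 476: d_min = (z_{α/2} + z_β)/√n.
z-sum = 1.960 + 0.842 = 2.802.
d_min = 2.802 / √476 = 2.802 / 21.817 = 0.128.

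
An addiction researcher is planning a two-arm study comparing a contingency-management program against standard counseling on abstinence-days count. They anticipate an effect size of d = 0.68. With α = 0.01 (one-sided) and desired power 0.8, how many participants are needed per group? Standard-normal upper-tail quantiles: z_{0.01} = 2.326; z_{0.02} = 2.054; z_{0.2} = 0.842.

For two independent groups with equal n: n = 2·((z_{α} + z_β) / d)².
z_{α} + z_β = 2.326 + 0.842 = 3.168.
n = 2 × (3.168 / 0.68)² = 2 × 4.659² = 2 × 21.70 = 43.4.
Round up to the next whole participant.

n = 44 per group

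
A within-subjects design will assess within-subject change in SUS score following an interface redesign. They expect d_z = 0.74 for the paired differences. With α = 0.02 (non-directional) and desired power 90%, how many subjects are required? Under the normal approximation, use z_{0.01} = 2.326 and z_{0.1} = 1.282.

n = 24 pairs

For a paired (one-sample on differences) test: n = ((z_{α/2} + z_β) / d)².
z_{α/2} + z_β = 2.326 + 1.282 = 3.608.
n = (3.608 / 0.74)² = 4.876² = 23.77.
Round up.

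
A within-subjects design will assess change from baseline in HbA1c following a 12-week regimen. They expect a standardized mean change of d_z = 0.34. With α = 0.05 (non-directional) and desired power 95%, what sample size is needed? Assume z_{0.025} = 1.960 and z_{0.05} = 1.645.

For a paired (one-sample on differences) test: n = ((z_{α/2} + z_β) / d)².
z_{α/2} + z_β = 1.960 + 1.645 = 3.605.
n = (3.605 / 0.34)² = 10.603² = 112.42.
Round up.

n = 113 pairs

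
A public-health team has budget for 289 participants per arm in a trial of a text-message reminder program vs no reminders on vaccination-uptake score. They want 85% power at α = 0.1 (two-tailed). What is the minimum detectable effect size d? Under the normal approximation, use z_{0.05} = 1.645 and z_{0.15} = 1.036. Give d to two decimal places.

d_min ≈ 0.22

For two independent groups of n = 289 each: d_min = (z_{α/2} + z_β)·√(2/n).
z-sum = 1.645 + 1.036 = 2.681.
d_min = 2.681 × √(2/289) = 2.681 × 0.0832 = 0.223.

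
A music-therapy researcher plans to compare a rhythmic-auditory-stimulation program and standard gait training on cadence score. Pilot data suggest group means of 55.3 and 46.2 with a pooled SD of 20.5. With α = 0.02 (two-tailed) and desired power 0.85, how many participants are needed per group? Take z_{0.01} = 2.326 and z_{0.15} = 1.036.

n = 115 per group

Cohen's d = |M₁ − M₂| / SD_pooled = |55.3 − 46.2| / 20.5 = 9.1 / 20.5 = 0.444.
For two independent groups with equal n: n = 2·((z_{α/2} + z_β) / d)².
z_{α/2} + z_β = 2.326 + 1.036 = 3.362.
n = 2 × (3.362 / 0.444)² = 2 × 7.572² = 2 × 57.34 = 114.7.
Round up to the next whole participant.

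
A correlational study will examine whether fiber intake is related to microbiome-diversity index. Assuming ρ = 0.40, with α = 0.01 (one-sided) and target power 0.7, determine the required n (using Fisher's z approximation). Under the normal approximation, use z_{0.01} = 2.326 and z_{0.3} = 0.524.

Fisher's z: C = ½·ln((1+r)/(1−r)) = ½·ln(2.3333) = 0.4236.
n = ((z_{α} + z_β)/C)² + 3.
(2.326 + 0.524) / 0.4236 = 2.850 / 0.4236 = 6.728.
n = 6.728² + 3 = 45.27 + 3 = 48.3.
Round up.

n = 49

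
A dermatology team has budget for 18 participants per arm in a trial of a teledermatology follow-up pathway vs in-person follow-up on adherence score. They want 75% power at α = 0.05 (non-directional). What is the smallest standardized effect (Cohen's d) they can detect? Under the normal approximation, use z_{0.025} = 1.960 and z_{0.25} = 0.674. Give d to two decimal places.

For two independent groups of n = 18 each: d_min = (z_{α/2} + z_β)·√(2/n).
z-sum = 1.960 + 0.674 = 2.634.
d_min = 2.634 × √(2/18) = 2.634 × 0.3333 = 0.878.

d_min ≈ 0.88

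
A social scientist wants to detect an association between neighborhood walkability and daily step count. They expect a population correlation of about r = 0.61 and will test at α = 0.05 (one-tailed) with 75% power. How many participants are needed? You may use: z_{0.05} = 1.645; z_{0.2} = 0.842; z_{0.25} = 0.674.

Fisher's z: C = ½·ln((1+r)/(1−r)) = ½·ln(4.1282) = 0.7089.
n = ((z_{α} + z_β)/C)² + 3.
(1.645 + 0.674) / 0.7089 = 2.319 / 0.7089 = 3.271.
n = 3.271² + 3 = 10.70 + 3 = 13.7.
Round up.

n = 14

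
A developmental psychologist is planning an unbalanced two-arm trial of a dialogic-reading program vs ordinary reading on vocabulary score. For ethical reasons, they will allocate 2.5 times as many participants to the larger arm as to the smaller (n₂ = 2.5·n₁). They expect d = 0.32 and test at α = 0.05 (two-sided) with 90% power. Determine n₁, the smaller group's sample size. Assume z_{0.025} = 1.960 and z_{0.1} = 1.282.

n₁ = 144

With allocation ratio k = n₂/n₁ = 2.5, Var(x̄₁−x̄₂) = σ²(1/n₁ + 1/(k·n₁)) = σ²·(k+1)/(k·n₁).
So n₁ = (1 + 1/k)·((z_{α/2} + z_β)/d)² = 1.400 × (3.242/0.32)².
n₁ = 1.400 × 102.64 = 143.7.
Round up: n₁ = 144, giving n₂ = 2.5 × 144 = 360.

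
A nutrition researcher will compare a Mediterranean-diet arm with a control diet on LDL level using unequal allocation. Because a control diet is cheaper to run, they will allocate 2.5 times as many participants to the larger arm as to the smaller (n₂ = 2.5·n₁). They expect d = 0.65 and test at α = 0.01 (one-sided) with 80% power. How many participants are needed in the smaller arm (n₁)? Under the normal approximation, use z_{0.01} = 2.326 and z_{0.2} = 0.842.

n₁ = 34

With allocation ratio k = n₂/n₁ = 2.5, Var(x̄₁−x̄₂) = σ²(1/n₁ + 1/(k·n₁)) = σ²·(k+1)/(k·n₁).
So n₁ = (1 + 1/k)·((z_{α} + z_β)/d)² = 1.400 × (3.168/0.65)².
n₁ = 1.400 × 23.75 = 33.3.
Round up: n₁ = 34, giving n₂ = 2.5 × 34 = 85.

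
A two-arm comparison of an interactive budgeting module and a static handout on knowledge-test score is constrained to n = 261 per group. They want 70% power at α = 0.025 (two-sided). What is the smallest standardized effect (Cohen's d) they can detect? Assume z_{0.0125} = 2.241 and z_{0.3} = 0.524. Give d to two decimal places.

For two independent groups of n = 261 each: d_min = (z_{α/2} + z_β)·√(2/n).
z-sum = 2.241 + 0.524 = 2.765.
d_min = 2.765 × √(2/261) = 2.765 × 0.0875 = 0.242.

d_min ≈ 0.24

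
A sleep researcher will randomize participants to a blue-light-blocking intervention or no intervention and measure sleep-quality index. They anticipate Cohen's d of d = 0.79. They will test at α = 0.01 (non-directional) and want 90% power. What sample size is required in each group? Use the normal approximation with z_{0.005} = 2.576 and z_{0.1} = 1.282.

For two independent groups with equal n: n = 2·((z_{α/2} + z_β) / d)².
z_{α/2} + z_β = 2.576 + 1.282 = 3.858.
n = 2 × (3.858 / 0.79)² = 2 × 4.884² = 2 × 23.85 = 47.7.
Round up to the next whole participant.

n = 48 per group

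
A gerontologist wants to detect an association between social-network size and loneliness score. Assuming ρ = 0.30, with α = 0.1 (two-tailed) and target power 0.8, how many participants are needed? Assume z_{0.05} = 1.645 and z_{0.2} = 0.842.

n = 68

Fisher's z: C = ½·ln((1+r)/(1−r)) = ½·ln(1.8571) = 0.3095.
n = ((z_{α/2} + z_β)/C)² + 3.
(1.645 + 0.842) / 0.3095 = 2.487 / 0.3095 = 8.036.
n = 8.036² + 3 = 64.57 + 3 = 67.6.
Round up.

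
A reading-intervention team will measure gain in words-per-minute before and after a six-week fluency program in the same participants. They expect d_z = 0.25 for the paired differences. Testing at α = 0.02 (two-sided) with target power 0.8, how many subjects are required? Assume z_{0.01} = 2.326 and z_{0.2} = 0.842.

n = 161 pairs

For a paired (one-sample on differences) test: n = ((z_{α/2} + z_β) / d)².
z_{α/2} + z_β = 2.326 + 0.842 = 3.168.
n = (3.168 / 0.25)² = 12.672² = 160.58.
Round up.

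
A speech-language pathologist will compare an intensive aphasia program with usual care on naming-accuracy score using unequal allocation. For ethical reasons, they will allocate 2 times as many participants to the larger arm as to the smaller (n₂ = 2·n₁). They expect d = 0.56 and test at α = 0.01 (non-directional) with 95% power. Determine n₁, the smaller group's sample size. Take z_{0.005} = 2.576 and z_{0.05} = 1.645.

n₁ = 86

With allocation ratio k = n₂/n₁ = 2, Var(x̄₁−x̄₂) = σ²(1/n₁ + 1/(k·n₁)) = σ²·(k+1)/(k·n₁).
So n₁ = (1 + 1/k)·((z_{α/2} + z_β)/d)² = 1.500 × (4.221/0.56)².
n₁ = 1.500 × 56.81 = 85.2.
Round up: n₁ = 86, giving n₂ = 2 × 86 = 172.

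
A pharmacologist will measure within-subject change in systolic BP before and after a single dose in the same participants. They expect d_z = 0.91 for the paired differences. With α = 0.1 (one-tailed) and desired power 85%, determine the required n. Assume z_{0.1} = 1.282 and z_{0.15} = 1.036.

n = 7 pairs

For a paired (one-sample on differences) test: n = ((z_{α} + z_β) / d)².
z_{α} + z_β = 1.282 + 1.036 = 2.318.
n = (2.318 / 0.91)² = 2.547² = 6.49.
Round up.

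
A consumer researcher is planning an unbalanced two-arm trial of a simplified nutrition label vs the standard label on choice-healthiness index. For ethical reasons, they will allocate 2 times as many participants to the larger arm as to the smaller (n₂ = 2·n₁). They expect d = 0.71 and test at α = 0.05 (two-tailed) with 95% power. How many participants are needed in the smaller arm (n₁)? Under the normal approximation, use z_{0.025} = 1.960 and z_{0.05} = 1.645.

n₁ = 39

With allocation ratio k = n₂/n₁ = 2, Var(x̄₁−x̄₂) = σ²(1/n₁ + 1/(k·n₁)) = σ²·(k+1)/(k·n₁).
So n₁ = (1 + 1/k)·((z_{α/2} + z_β)/d)² = 1.500 × (3.605/0.71)².
n₁ = 1.500 × 25.78 = 38.7.
Round up: n₁ = 39, giving n₂ = 2 × 39 = 78.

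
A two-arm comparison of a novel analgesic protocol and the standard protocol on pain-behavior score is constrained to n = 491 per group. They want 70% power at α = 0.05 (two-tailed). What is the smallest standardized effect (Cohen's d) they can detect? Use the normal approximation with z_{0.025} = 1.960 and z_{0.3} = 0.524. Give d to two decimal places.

d_min ≈ 0.16

For two independent groups of n = 491 each: d_min = (z_{α/2} + z_β)·√(2/n).
z-sum = 1.960 + 0.524 = 2.484.
d_min = 2.484 × √(2/491) = 2.484 × 0.0638 = 0.159.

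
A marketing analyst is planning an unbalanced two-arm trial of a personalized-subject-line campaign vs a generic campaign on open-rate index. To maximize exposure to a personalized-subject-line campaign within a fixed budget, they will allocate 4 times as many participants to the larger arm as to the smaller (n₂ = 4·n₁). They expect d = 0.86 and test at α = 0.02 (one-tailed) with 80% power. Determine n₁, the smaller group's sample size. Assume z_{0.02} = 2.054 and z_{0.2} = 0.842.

With allocation ratio k = n₂/n₁ = 4, Var(x̄₁−x̄₂) = σ²(1/n₁ + 1/(k·n₁)) = σ²·(k+1)/(k·n₁).
So n₁ = (1 + 1/k)·((z_{α} + z_β)/d)² = 1.250 × (2.896/0.86)².
n₁ = 1.250 × 11.34 = 14.2.
Round up: n₁ = 15, giving n₂ = 4 × 15 = 60.

n₁ = 15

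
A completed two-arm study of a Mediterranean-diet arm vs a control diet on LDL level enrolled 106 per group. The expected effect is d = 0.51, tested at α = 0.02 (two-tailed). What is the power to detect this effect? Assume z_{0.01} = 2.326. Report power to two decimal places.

For two equal groups, power = Φ(d·√(n/2) − z_{α/2}).
d·√(n/2) = 0.51 × √(106/2) = 0.51 × 7.280 = 3.713.
z_β = 3.713 − 2.326 = 1.387.
Power = Φ(1.387) = 0.917.

power ≈ 0.92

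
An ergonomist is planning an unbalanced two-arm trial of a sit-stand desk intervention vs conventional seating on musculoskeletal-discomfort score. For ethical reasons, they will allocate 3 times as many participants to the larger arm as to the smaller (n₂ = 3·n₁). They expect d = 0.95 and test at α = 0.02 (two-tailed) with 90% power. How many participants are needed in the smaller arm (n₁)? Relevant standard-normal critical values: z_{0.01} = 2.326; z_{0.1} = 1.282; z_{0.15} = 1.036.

n₁ = 20

With allocation ratio k = n₂/n₁ = 3, Var(x̄₁−x̄₂) = σ²(1/n₁ + 1/(k·n₁)) = σ²·(k+1)/(k·n₁).
So n₁ = (1 + 1/k)·((z_{α/2} + z_β)/d)² = 1.333 × (3.608/0.95)².
n₁ = 1.333 × 14.42 = 19.2.
Round up: n₁ = 20, giving n₂ = 3 × 20 = 60.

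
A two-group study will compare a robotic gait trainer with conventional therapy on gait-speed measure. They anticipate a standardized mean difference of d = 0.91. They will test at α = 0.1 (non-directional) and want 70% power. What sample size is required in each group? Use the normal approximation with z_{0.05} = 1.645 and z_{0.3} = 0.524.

For two independent groups with equal n: n = 2·((z_{α/2} + z_β) / d)².
z_{α/2} + z_β = 1.645 + 0.524 = 2.169.
n = 2 × (2.169 / 0.91)² = 2 × 2.384² = 2 × 5.68 = 11.4.
Round up to the next whole participant.

n = 12 per group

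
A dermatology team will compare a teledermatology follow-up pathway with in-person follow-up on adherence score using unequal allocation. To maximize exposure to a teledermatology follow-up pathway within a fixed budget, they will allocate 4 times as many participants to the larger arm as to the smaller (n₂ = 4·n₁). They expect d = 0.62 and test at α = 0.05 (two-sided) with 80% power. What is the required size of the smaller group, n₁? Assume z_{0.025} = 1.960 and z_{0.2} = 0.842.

With allocation ratio k = n₂/n₁ = 4, Var(x̄₁−x̄₂) = σ²(1/n₁ + 1/(k·n₁)) = σ²·(k+1)/(k·n₁).
So n₁ = (1 + 1/k)·((z_{α/2} + z_β)/d)² = 1.250 × (2.802/0.62)².
n₁ = 1.250 × 20.42 = 25.5.
Round up: n₁ = 26, giving n₂ = 4 × 26 = 104.

n₁ = 26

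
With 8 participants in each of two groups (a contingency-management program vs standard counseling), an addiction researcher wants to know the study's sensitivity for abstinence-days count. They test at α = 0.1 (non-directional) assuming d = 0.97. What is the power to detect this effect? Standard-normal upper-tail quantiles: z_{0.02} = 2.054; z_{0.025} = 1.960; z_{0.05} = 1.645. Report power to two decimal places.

For two equal groups, power = Φ(d·√(n/2) − z_{α/2}).
d·√(n/2) = 0.97 × √(8/2) = 0.97 × 2.000 = 1.940.
z_β = 1.940 − 1.645 = 0.295.
Power = Φ(0.295) = 0.616.

power ≈ 0.62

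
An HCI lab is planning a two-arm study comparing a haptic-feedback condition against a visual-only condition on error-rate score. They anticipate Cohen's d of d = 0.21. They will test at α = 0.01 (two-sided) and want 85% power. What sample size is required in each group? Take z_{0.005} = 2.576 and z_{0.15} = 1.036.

For two independent groups with equal n: n = 2·((z_{α/2} + z_β) / d)².
z_{α/2} + z_β = 2.576 + 1.036 = 3.612.
n = 2 × (3.612 / 0.21)² = 2 × 17.200² = 2 × 295.84 = 591.7.
Round up to the next whole participant.

n = 592 per group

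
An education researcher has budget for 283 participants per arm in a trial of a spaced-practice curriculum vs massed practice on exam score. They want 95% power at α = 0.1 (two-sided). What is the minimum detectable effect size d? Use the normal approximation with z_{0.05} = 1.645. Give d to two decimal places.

d_min ≈ 0.28

For two independent groups of n = 283 each: d_min = (z_{α/2} + z_β)·√(2/n).
z-sum = 1.645 + 1.645 = 3.290.
d_min = 3.290 × √(2/283) = 3.290 × 0.0841 = 0.277.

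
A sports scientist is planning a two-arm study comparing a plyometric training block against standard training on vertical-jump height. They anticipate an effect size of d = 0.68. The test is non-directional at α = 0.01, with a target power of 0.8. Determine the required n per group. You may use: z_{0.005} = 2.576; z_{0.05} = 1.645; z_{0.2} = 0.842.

For two independent groups with equal n: n = 2·((z_{α/2} + z_β) / d)².
z_{α/2} + z_β = 2.576 + 0.842 = 3.418.
n = 2 × (3.418 / 0.68)² = 2 × 5.026² = 2 × 25.27 = 50.5.
Round up to the next whole participant.

n = 51 per group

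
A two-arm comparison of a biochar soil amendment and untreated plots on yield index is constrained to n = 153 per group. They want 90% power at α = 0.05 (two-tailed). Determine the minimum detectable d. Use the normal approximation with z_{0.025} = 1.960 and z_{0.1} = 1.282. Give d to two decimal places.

For two independent groups of n = 153 each: d_min = (z_{α/2} + z_β)·√(2/n).
z-sum = 1.960 + 1.282 = 3.242.
d_min = 3.242 × √(2/153) = 3.242 × 0.1143 = 0.371.

d_min ≈ 0.37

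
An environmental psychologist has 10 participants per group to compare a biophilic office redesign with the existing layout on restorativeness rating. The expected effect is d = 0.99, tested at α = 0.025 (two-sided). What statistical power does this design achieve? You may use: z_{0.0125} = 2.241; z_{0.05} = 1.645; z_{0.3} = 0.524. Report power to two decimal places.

power ≈ 0.49

For two equal groups, power = Φ(d·√(n/2) − z_{α/2}).
d·√(n/2) = 0.99 × √(10/2) = 0.99 × 2.236 = 2.214.
z_β = 2.214 − 2.241 = -0.027.
Power = Φ(-0.027) = 0.489.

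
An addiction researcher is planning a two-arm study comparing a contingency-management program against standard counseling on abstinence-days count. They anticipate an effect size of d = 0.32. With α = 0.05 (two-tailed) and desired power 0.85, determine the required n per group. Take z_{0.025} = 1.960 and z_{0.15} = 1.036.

For two independent groups with equal n: n = 2·((z_{α/2} + z_β) / d)².
z_{α/2} + z_β = 1.960 + 1.036 = 2.996.
n = 2 × (2.996 / 0.32)² = 2 × 9.362² = 2 × 87.66 = 175.3.
Round up to the next whole participant.

n = 176 per group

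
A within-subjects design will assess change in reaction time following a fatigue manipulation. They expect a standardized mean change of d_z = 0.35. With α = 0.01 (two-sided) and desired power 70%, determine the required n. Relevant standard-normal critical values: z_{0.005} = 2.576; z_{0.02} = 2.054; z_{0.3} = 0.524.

n = 79 pairs

For a paired (one-sample on differences) test: n = ((z_{α/2} + z_β) / d)².
z_{α/2} + z_β = 2.576 + 0.524 = 3.100.
n = (3.100 / 0.35)² = 8.857² = 78.45.
Round up.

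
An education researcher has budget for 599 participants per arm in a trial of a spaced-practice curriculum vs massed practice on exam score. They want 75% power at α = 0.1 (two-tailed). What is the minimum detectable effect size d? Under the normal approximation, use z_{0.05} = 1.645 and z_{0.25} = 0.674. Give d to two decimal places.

d_min ≈ 0.13

For two independent groups of n = 599 each: d_min = (z_{α/2} + z_β)·√(2/n).
z-sum = 1.645 + 0.674 = 2.319.
d_min = 2.319 × √(2/599) = 2.319 × 0.0578 = 0.134.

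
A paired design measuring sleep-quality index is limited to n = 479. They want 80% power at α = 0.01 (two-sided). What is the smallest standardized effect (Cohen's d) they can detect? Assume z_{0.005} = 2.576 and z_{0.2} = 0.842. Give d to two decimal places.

For a single sample (or paired design) of n = 479: d_min = (z_{α/2} + z_β)/√n.
z-sum = 2.576 + 0.842 = 3.418.
d_min = 3.418 / √479 = 3.418 / 21.886 = 0.156.

d_min ≈ 0.16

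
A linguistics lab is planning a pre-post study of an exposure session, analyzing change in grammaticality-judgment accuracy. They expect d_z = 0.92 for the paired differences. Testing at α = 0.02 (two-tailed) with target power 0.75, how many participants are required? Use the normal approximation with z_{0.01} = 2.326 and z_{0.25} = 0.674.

n = 11 pairs

For a paired (one-sample on differences) test: n = ((z_{α/2} + z_β) / d)².
z_{α/2} + z_β = 2.326 + 0.674 = 3.000.
n = (3.000 / 0.92)² = 3.261² = 10.63.
Round up.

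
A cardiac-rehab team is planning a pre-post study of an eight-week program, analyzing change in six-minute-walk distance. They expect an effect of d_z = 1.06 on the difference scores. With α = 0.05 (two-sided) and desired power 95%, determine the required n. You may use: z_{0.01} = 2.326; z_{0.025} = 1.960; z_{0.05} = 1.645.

n = 12 pairs

For a paired (one-sample on differences) test: n = ((z_{α/2} + z_β) / d)².
z_{α/2} + z_β = 1.960 + 1.645 = 3.605.
n = (3.605 / 1.06)² = 3.401² = 11.57.
Round up.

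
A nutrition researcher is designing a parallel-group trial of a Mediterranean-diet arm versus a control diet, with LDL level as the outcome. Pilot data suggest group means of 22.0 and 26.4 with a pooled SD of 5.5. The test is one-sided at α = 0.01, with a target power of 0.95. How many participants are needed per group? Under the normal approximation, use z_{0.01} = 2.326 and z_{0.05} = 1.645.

Cohen's d = |M₁ − M₂| / SD_pooled = |22.0 − 26.4| / 5.5 = 4.4 / 5.5 = 0.800.
For two independent groups with equal n: n = 2·((z_{α} + z_β) / d)².
z_{α} + z_β = 2.326 + 1.645 = 3.971.
n = 2 × (3.971 / 0.800)² = 2 × 4.964² = 2 × 24.64 = 49.3.
Round up to the next whole participant.

n = 50 per group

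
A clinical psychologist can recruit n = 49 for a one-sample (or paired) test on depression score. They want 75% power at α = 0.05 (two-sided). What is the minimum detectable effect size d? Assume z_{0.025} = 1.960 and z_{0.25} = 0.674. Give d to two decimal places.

For a single sample (or paired design) of n = 49: d_min = (z_{α/2} + z_β)/√n.
z-sum = 1.960 + 0.674 = 2.634.
d_min = 2.634 / √49 = 2.634 / 7.000 = 0.376.

d_min ≈ 0.38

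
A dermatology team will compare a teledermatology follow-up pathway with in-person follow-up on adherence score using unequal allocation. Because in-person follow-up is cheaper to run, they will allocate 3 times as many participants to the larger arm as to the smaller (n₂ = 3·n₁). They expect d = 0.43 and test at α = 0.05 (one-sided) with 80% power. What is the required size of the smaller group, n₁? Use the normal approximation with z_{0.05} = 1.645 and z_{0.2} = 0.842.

With allocation ratio k = n₂/n₁ = 3, Var(x̄₁−x̄₂) = σ²(1/n₁ + 1/(k·n₁)) = σ²·(k+1)/(k·n₁).
So n₁ = (1 + 1/k)·((z_{α} + z_β)/d)² = 1.333 × (2.487/0.43)².
n₁ = 1.333 × 33.45 = 44.6.
Round up: n₁ = 45, giving n₂ = 3 × 45 = 135.

n₁ = 45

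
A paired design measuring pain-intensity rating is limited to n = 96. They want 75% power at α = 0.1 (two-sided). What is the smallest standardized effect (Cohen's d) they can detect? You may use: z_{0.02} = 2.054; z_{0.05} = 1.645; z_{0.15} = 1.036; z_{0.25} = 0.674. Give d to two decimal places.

For a single sample (or paired design) of n = 96: d_min = (z_{α/2} + z_β)/√n.
z-sum = 1.645 + 0.674 = 2.319.
d_min = 2.319 / √96 = 2.319 / 9.798 = 0.237.

d_min ≈ 0.24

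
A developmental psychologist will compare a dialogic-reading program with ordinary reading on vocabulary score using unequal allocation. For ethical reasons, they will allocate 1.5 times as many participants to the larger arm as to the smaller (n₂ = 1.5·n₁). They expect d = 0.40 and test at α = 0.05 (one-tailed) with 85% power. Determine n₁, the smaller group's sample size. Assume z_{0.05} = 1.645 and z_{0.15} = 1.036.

With allocation ratio k = n₂/n₁ = 1.5, Var(x̄₁−x̄₂) = σ²(1/n₁ + 1/(k·n₁)) = σ²·(k+1)/(k·n₁).
So n₁ = (1 + 1/k)·((z_{α} + z_β)/d)² = 1.667 × (2.681/0.40)².
n₁ = 1.667 × 44.92 = 74.9.
Round up: n₁ = 75, giving n₂ = ⌈1.5 × 75⌉ = ⌈112.5⌉ = 113.

n₁ = 75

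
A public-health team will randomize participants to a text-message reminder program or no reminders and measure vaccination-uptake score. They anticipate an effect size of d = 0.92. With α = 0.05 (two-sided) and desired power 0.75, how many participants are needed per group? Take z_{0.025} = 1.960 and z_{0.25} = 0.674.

For two independent groups with equal n: n = 2·((z_{α/2} + z_β) / d)².
z_{α/2} + z_β = 1.960 + 0.674 = 2.634.
n = 2 × (2.634 / 0.92)² = 2 × 2.863² = 2 × 8.20 = 16.4.
Round up to the next whole participant.

n = 17 per group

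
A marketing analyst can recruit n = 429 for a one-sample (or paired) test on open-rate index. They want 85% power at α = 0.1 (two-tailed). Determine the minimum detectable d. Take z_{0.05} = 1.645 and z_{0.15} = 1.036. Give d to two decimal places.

d_min ≈ 0.13

For a single sample (or paired design) of n = 429: d_min = (z_{α/2} + z_β)/√n.
z-sum = 1.645 + 1.036 = 2.681.
d_min = 2.681 / √429 = 2.681 / 20.712 = 0.129.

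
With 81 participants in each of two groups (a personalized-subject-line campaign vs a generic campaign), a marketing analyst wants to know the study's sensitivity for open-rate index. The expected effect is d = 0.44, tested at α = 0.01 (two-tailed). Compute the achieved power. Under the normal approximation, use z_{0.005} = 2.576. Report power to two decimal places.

power ≈ 0.59

For two equal groups, power = Φ(d·√(n/2) − z_{α/2}).
d·√(n/2) = 0.44 × √(81/2) = 0.44 × 6.364 = 2.800.
z_β = 2.800 − 2.576 = 0.224.
Power = Φ(0.224) = 0.589.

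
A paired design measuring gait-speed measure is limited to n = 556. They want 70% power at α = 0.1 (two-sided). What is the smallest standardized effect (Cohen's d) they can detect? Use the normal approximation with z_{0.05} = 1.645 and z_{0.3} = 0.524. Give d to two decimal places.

For a single sample (or paired design) of n = 556: d_min = (z_{α/2} + z_β)/√n.
z-sum = 1.645 + 0.524 = 2.169.
d_min = 2.169 / √556 = 2.169 / 23.580 = 0.092.

d_min ≈ 0.09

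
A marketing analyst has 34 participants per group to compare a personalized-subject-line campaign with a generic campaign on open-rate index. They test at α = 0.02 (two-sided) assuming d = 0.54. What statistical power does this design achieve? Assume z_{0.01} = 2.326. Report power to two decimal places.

power ≈ 0.46

For two equal groups, power = Φ(d·√(n/2) − z_{α/2}).
d·√(n/2) = 0.54 × √(34/2) = 0.54 × 4.123 = 2.226.
z_β = 2.226 − 2.326 = -0.100.
Power = Φ(-0.100) = 0.460.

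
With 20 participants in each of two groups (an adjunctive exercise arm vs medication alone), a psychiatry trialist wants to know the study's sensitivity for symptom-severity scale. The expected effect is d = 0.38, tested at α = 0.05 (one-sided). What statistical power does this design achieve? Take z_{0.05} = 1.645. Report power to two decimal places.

For two equal groups, power = Φ(d·√(n/2) − z_{α}).
d·√(n/2) = 0.38 × √(20/2) = 0.38 × 3.162 = 1.202.
z_β = 1.202 − 1.645 = -0.443.
Power = Φ(-0.443) = 0.329.

power ≈ 0.33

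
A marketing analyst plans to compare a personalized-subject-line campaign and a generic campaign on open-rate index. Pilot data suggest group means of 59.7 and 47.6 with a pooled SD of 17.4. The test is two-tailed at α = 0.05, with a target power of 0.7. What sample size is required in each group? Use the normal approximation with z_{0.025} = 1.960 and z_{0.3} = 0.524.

Cohen's d = |M₁ − M₂| / SD_pooled = |59.7 − 47.6| / 17.4 = 12.1 / 17.4 = 0.695.
For two independent groups with equal n: n = 2·((z_{α/2} + z_β) / d)².
z_{α/2} + z_β = 1.960 + 0.524 = 2.484.
n = 2 × (2.484 / 0.695)² = 2 × 3.574² = 2 × 12.77 = 25.5.
Round up to the next whole participant.

n = 26 per group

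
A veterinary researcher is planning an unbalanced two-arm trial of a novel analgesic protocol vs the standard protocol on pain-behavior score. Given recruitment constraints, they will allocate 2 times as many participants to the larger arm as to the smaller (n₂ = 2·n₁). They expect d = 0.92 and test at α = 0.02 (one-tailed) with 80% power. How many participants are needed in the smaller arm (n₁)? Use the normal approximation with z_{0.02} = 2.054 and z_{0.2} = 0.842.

With allocation ratio k = n₂/n₁ = 2, Var(x̄₁−x̄₂) = σ²(1/n₁ + 1/(k·n₁)) = σ²·(k+1)/(k·n₁).
So n₁ = (1 + 1/k)·((z_{α} + z_β)/d)² = 1.500 × (2.896/0.92)².
n₁ = 1.500 × 9.91 = 14.9.
Round up: n₁ = 15, giving n₂ = 2 × 15 = 30.

n₁ = 15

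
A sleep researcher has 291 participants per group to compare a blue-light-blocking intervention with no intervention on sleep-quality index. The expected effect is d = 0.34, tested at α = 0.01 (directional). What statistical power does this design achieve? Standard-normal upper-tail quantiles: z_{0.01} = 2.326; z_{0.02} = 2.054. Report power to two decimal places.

For two equal groups, power = Φ(d·√(n/2) − z_{α}).
d·√(n/2) = 0.34 × √(291/2) = 0.34 × 12.062 = 4.101.
z_β = 4.101 − 2.326 = 1.775.
Power = Φ(1.775) = 0.962.

power ≈ 0.96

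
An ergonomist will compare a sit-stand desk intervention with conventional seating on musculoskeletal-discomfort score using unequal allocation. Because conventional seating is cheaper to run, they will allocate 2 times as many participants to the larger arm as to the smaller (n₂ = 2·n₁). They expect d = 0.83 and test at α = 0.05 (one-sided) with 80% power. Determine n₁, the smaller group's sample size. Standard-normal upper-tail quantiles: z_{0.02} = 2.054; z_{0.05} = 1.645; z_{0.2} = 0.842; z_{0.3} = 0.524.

n₁ = 14

With allocation ratio k = n₂/n₁ = 2, Var(x̄₁−x̄₂) = σ²(1/n₁ + 1/(k·n₁)) = σ²·(k+1)/(k·n₁).
So n₁ = (1 + 1/k)·((z_{α} + z_β)/d)² = 1.500 × (2.487/0.83)².
n₁ = 1.500 × 8.98 = 13.5.
Round up: n₁ = 14, giving n₂ = 2 × 14 = 28.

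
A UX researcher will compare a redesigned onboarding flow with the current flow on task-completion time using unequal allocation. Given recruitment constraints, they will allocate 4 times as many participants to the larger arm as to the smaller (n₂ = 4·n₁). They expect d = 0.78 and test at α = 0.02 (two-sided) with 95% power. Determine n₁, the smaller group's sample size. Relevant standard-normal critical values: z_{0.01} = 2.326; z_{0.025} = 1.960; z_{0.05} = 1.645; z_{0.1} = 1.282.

n₁ = 33

With allocation ratio k = n₂/n₁ = 4, Var(x̄₁−x̄₂) = σ²(1/n₁ + 1/(k·n₁)) = σ²·(k+1)/(k·n₁).
So n₁ = (1 + 1/k)·((z_{α/2} + z_β)/d)² = 1.250 × (3.971/0.78)².
n₁ = 1.250 × 25.92 = 32.4.
Round up: n₁ = 33, giving n₂ = 4 × 33 = 132.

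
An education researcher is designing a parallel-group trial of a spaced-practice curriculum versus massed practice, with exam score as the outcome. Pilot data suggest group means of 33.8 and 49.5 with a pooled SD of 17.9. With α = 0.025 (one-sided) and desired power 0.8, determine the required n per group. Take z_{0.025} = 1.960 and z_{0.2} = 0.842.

n = 21 per group

Cohen's d = |M₁ − M₂| / SD_pooled = |33.8 − 49.5| / 17.9 = 15.7 / 17.9 = 0.877.
For two independent groups with equal n: n = 2·((z_{α} + z_β) / d)².
z_{α} + z_β = 1.960 + 0.842 = 2.802.
n = 2 × (2.802 / 0.877)² = 2 × 3.195² = 2 × 10.21 = 20.4.
Round up to the next whole participant.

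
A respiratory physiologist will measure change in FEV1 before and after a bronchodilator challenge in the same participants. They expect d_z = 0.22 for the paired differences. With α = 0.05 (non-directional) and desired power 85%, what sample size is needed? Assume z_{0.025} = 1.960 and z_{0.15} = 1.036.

n = 186 pairs

For a paired (one-sample on differences) test: n = ((z_{α/2} + z_β) / d)².
z_{α/2} + z_β = 1.960 + 1.036 = 2.996.
n = (2.996 / 0.22)² = 13.618² = 185.45.
Round up.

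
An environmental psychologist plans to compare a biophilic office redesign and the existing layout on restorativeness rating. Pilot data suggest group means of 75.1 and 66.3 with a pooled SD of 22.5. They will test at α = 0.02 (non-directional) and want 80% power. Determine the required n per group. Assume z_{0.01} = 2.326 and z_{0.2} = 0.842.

Cohen's d = |M₁ − M₂| / SD_pooled = |75.1 − 66.3| / 22.5 = 8.8 / 22.5 = 0.391.
For two independent groups with equal n: n = 2·((z_{α/2} + z_β) / d)².
z_{α/2} + z_β = 2.326 + 0.842 = 3.168.
n = 2 × (3.168 / 0.391)² = 2 × 8.102² = 2 × 65.65 = 131.3.
Round up to the next whole participant.

n = 132 per group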